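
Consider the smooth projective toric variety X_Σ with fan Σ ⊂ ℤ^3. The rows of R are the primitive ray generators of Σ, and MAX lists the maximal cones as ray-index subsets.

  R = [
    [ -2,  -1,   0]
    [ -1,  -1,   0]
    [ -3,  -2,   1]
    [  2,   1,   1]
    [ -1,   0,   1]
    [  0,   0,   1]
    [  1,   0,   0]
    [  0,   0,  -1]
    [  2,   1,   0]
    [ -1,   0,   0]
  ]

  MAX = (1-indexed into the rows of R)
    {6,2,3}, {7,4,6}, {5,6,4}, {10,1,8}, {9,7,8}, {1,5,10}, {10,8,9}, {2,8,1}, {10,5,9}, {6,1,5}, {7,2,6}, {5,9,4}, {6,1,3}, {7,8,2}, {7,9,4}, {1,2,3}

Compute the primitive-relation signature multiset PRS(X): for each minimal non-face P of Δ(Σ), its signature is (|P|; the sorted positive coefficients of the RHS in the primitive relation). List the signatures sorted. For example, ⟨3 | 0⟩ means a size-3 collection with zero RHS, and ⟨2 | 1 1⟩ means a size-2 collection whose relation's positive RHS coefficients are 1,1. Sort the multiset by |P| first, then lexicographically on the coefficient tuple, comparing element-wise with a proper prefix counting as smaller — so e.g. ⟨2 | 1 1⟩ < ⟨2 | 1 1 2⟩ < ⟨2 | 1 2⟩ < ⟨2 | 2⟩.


Σ has 22 primitive collections:

  {1,9}:  v_{1} + v_{9} = 0 ; sig = ⟨2 | 0⟩
  {6,8}:  v_{6} + v_{8} = 0 ; sig = ⟨2 | 0⟩
  {7,10}:  v_{7} + v_{10} = 0 ; sig = ⟨2 | 0⟩
  {1,4}:  v_{1} + v_{4} = v_{6} ; sig = ⟨2 | 1⟩
  {1,7}:  v_{1} + v_{7} = v_{2} ; sig = ⟨2 | 1⟩
  {2,9}:  v_{2} + v_{9} = v_{7} ; sig = ⟨2 | 1⟩
  {2,10}:  v_{2} + v_{10} = v_{1} ; sig = ⟨2 | 1⟩
  {4,8}:  v_{4} + v_{8} = v_{9} ; sig = ⟨2 | 1⟩
  {5,7}:  v_{5} + v_{7} = v_{6} ; sig = ⟨2 | 1⟩
  {5,8}:  v_{5} + v_{8} = v_{10} ; sig = ⟨2 | 1⟩
  {6,9}:  v_{6} + v_{9} = v_{4} ; sig = ⟨2 | 1⟩
  {6,10}:  v_{6} + v_{10} = v_{5} ; sig = ⟨2 | 1⟩
  {2,4}:  v_{2} + v_{4} = v_{6} + v_{7} ; sig = ⟨2 | 1 1⟩
  {2,5}:  v_{2} + v_{5} = v_{1} + v_{6} ; sig = ⟨2 | 1 1⟩
  {3,8}:  v_{3} + v_{8} = v_{1} + v_{2} ; sig = ⟨2 | 1 1⟩
  {3,9}:  v_{3} + v_{9} = v_{2} + v_{6} ; sig = ⟨2 | 1 1⟩
  {4,10}:  v_{4} + v_{10} = v_{5} + v_{9} ; sig = ⟨2 | 1 1⟩
  {3,4}:  v_{3} + v_{4} = v_{2} + 2·v_{6} ; sig = ⟨2 | 1 2⟩
  {3,7}:  v_{3} + v_{7} = 2·v_{2} + v_{6} ; sig = ⟨2 | 1 2⟩
  {3,10}:  v_{3} + v_{10} = 2·v_{1} + v_{6} ; sig = ⟨2 | 1 2⟩
  {3,5}:  v_{3} + v_{5} = 2·v_{1} + 2·v_{6} ; sig = ⟨2 | 2 2⟩
  {1,2,6}:  v_{1} + v_{2} + v_{6} = v_{3} ; sig = ⟨3 | 1⟩

Signatures (|P|; sorted positive RHS coefficients), sorted:
[⟨2 | 0⟩, ⟨2 | 0⟩, ⟨2 | 0⟩, ⟨2 | 1⟩, ⟨2 | 1⟩, ⟨2 | 1⟩, ⟨2 | 1⟩, ⟨2 | 1⟩, ⟨2 | 1⟩, ⟨2 | 1⟩, ⟨2 | 1⟩, ⟨2 | 1⟩, ⟨2 | 1 1⟩, ⟨2 | 1 1⟩, ⟨2 | 1 1⟩, ⟨2 | 1 1⟩, ⟨2 | 1 1⟩, ⟨2 | 1 2⟩, ⟨2 | 1 2⟩, ⟨2 | 1 2⟩, ⟨2 | 2 2⟩, ⟨3 | 1⟩]


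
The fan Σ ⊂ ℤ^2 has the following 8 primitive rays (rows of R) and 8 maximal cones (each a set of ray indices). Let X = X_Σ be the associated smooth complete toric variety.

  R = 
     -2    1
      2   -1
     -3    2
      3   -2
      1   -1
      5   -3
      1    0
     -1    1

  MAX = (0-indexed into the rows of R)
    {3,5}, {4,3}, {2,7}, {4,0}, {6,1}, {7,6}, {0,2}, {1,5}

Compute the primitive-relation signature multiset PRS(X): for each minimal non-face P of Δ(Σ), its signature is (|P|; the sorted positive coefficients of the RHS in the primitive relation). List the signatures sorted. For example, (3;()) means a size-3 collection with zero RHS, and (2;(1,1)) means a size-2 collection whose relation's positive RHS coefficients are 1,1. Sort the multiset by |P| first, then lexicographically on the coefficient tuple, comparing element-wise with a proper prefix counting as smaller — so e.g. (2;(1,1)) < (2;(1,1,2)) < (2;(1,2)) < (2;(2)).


Minimal non-faces — 20 found among 8 rays, 8 max cones:

  P = {0,1}:  v_{0} + v_{1} = 0  →  sig = (2;())
  P = {2,3}:  v_{2} + v_{3} = 0  →  sig = (2;())
  P = {4,7}:  v_{4} + v_{7} = 0  →  sig = (2;())
  P = {0,3}:  v_{0} + v_{3} = v_{4}  →  sig = (2;(1))
  P = {0,5}:  v_{0} + v_{5} = v_{3}  →  sig = (2;(1))
  P = {0,6}:  v_{0} + v_{6} = v_{7}  →  sig = (2;(1))
  P = {0,7}:  v_{0} + v_{7} = v_{2}  →  sig = (2;(1))
  P = {1,2}:  v_{1} + v_{2} = v_{7}  →  sig = (2;(1))
  P = {1,3}:  v_{1} + v_{3} = v_{5}  →  sig = (2;(1))
  P = {1,4}:  v_{1} + v_{4} = v_{3}  →  sig = (2;(1))
  P = {1,7}:  v_{1} + v_{7} = v_{6}  →  sig = (2;(1))
  P = {2,4}:  v_{2} + v_{4} = v_{0}  →  sig = (2;(1))
  P = {2,5}:  v_{2} + v_{5} = v_{1}  →  sig = (2;(1))
  P = {3,7}:  v_{3} + v_{7} = v_{1}  →  sig = (2;(1))
  P = {4,6}:  v_{4} + v_{6} = v_{1}  →  sig = (2;(1))
  P = {2,6}:  v_{2} + v_{6} = 2·v_{7}  →  sig = (2;(2))
  P = {3,6}:  v_{3} + v_{6} = 2·v_{1}  →  sig = (2;(2))
  P = {4,5}:  v_{4} + v_{5} = 2·v_{3}  →  sig = (2;(2))
  P = {5,7}:  v_{5} + v_{7} = 2·v_{1}  →  sig = (2;(2))
  P = {5,6}:  v_{5} + v_{6} = 3·v_{1}  →  sig = (2;(3))

so the primitive-relation signature multiset is
    (2;())
    (2;())
    (2;())
    (2;(1))
    (2;(1))
    (2;(1))
    (2;(1))
    (2;(1))
    (2;(1))
    (2;(1))
    (2;(1))
    (2;(1))
    (2;(1))
    (2;(1))
    (2;(1))
    (2;(2))
    (2;(2))
    (2;(2))
    (2;(2))
    (2;(3))


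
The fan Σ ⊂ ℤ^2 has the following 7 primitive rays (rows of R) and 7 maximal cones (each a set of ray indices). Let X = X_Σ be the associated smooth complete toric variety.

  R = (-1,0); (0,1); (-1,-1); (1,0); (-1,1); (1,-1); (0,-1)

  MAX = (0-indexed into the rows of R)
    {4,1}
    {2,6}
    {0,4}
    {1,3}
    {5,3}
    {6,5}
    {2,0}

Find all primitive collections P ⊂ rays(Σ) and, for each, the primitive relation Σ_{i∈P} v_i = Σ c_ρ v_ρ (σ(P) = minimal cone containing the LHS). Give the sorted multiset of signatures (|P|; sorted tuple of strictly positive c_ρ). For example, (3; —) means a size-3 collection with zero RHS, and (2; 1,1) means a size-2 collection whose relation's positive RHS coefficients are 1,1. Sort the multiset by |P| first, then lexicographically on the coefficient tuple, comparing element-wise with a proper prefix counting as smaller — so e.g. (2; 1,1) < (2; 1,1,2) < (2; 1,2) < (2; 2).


Σ has 14 primitive collections:

  {0,3}:  v_{0} + v_{3} = 0 — sig = (2; —)
  {1,6}:  v_{1} + v_{6} = 0 — sig = (2; —)
  {4,5}:  v_{4} + v_{5} = 0 — sig = (2; —)
  {0,1}:  v_{0} + v_{1} = v_{4} — sig = (2; 1)
  {0,5}:  v_{0} + v_{5} = v_{6} — sig = (2; 1)
  {0,6}:  v_{0} + v_{6} = v_{2} — sig = (2; 1)
  {1,2}:  v_{1} + v_{2} = v_{0} — sig = (2; 1)
  {1,5}:  v_{1} + v_{5} = v_{3} — sig = (2; 1)
  {2,3}:  v_{2} + v_{3} = v_{6} — sig = (2; 1)
  {3,4}:  v_{3} + v_{4} = v_{1} — sig = (2; 1)
  {3,6}:  v_{3} + v_{6} = v_{5} — sig = (2; 1)
  {4,6}:  v_{4} + v_{6} = v_{0} — sig = (2; 1)
  {2,4}:  v_{2} + v_{4} = 2·v_{0} — sig = (2; 2)
  {2,5}:  v_{2} + v_{5} = 2·v_{6} — sig = (2; 2)

Signatures (|P|; sorted positive RHS coefficients), sorted:
{ (2; —) ×3,  (2; 1) ×9,  (2; 2) ×2 }


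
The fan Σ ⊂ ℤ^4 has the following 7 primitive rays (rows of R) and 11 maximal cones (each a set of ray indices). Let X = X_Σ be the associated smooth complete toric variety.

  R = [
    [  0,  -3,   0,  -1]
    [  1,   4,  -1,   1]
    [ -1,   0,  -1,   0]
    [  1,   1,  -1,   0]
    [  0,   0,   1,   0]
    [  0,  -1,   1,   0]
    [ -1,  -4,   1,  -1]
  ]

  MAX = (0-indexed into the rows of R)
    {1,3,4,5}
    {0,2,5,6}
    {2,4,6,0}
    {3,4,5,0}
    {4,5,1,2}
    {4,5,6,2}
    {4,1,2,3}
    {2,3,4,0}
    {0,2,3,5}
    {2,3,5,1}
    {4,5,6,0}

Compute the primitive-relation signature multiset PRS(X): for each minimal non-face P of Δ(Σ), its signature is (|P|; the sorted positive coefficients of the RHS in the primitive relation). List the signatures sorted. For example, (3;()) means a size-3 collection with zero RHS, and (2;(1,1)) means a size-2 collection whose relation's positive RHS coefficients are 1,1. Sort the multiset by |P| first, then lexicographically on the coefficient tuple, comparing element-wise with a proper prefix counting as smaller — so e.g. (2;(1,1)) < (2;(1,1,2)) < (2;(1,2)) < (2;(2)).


|primitive collections| = 5. Relations:

  P = {1,6}:  v_{1} + v_{6} = 0  →  sig = (2;())
  P = {0,1}:  v_{0} + v_{1} = v_{3}  →  sig = (2;(1))
  P = {3,6}:  v_{3} + v_{6} = v_{0}  →  sig = (2;(1))
  P = {2,3,4,5}:  v_{2} + v_{3} + v_{4} + v_{5} = 0  →  sig = (4;())
  P = {0,2,4,5}:  v_{0} + v_{2} + v_{4} + v_{5} = v_{6}  →  sig = (4;(1))

so the primitive-relation signature multiset is
[(2;()), (2;(1)), (2;(1)), (4;()), (4;(1))]


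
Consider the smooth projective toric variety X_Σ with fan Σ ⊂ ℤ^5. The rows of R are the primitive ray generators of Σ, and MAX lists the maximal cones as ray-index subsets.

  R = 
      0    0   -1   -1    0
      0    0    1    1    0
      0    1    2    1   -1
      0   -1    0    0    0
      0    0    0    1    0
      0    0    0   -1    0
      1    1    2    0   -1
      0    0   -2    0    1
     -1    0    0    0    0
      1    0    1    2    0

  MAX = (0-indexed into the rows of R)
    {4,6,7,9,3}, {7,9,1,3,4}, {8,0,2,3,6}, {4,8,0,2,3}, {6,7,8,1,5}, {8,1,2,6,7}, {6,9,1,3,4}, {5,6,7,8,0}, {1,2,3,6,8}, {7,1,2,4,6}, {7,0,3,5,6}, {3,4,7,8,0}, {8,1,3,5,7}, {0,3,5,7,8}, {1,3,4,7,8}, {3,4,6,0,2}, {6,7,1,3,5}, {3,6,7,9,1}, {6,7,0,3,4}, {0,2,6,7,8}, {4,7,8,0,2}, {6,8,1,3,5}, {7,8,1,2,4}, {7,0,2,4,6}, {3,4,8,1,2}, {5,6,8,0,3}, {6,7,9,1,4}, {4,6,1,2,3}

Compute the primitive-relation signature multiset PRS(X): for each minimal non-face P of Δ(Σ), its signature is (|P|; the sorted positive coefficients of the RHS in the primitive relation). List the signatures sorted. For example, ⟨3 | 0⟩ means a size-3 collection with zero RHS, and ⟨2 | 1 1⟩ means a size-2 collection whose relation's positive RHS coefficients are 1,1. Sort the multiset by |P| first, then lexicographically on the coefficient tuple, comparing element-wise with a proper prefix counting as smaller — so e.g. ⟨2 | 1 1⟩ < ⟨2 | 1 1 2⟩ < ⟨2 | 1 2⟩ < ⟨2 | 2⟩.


11 collections generate NE(X_Σ); each relation:

  P = {0,1}:  v_{0} + v_{1} = 0 — sig = ⟨2 | 0⟩
  P = {4,5}:  v_{4} + v_{5} = 0 — sig = ⟨2 | 0⟩
  P = {2,5}:  v_{2} + v_{5} = v_{6} + v_{8} — sig = ⟨2 | 1 1⟩
  P = {8,9}:  v_{8} + v_{9} = v_{1} + v_{4} — sig = ⟨2 | 1 1⟩
  P = {0,9}:  v_{0} + v_{9} = v_{3} + v_{4} + v_{6} + v_{7} — sig = ⟨2 | 1 1 1 1⟩
  P = {5,9}:  v_{5} + v_{9} = v_{1} + v_{3} + v_{6} + v_{7} — sig = ⟨2 | 1 1 1 1⟩
  P = {2,9}:  v_{2} + v_{9} = v_{1} + 2·v_{4} + v_{6} — sig = ⟨2 | 1 1 2⟩
  P = {2,3,7}:  v_{2} + v_{3} + v_{7} = v_{4} — sig = ⟨3 | 1⟩
  P = {4,6,8}:  v_{4} + v_{6} + v_{8} = v_{2} — sig = ⟨3 | 1⟩
  P = {3,6,7,8}:  v_{3} + v_{6} + v_{7} + v_{8} = 0 — sig = ⟨4 | 0⟩
  P = {1,3,4,6,7}:  v_{1} + v_{3} + v_{4} + v_{6} + v_{7} = v_{9} — sig = ⟨5 | 1⟩

Signatures (|P|; sorted positive RHS coefficients), sorted:
{ ⟨2 | 0⟩ ×2,  ⟨2 | 1 1⟩ ×2,  ⟨2 | 1 1 1 1⟩ ×2,  ⟨2 | 1 1 2⟩,  ⟨3 | 1⟩ ×2,  ⟨4 | 0⟩,  ⟨5 | 1⟩ }


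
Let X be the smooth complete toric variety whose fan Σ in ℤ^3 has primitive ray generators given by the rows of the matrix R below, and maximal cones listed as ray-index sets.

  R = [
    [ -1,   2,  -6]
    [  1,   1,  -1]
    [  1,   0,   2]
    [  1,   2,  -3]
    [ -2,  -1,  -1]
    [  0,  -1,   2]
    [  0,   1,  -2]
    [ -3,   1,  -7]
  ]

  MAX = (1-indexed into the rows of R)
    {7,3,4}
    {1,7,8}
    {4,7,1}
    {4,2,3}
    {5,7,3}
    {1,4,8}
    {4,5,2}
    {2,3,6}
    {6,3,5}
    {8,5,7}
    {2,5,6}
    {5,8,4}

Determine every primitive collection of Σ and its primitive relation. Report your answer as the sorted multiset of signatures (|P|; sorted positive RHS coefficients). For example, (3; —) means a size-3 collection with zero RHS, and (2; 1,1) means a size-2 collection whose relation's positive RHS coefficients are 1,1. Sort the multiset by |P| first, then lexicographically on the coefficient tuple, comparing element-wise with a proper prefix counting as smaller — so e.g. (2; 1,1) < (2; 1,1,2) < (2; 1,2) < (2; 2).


Δ(Σ) — 8 vertices, 14 min non-faces:

  P={6,7}:  v_{6} + v_{7} = 0 — sig = (2; —)
  P={1,5}:  v_{1} + v_{5} = v_{8} — sig = (2; 1)
  P={2,7}:  v_{2} + v_{7} = v_{4} — sig = (2; 1)
  P={4,6}:  v_{4} + v_{6} = v_{2} — sig = (2; 1)
  P={1,6}:  v_{1} + v_{6} = v_{4} + v_{5} — sig = (2; 1,1)
  P={1,2}:  v_{1} + v_{2} = 2·v_{4} + v_{5} — sig = (2; 1,2)
  P={3,8}:  v_{3} + v_{8} = v_{5} + 2·v_{7} — sig = (2; 1,2)
  P={6,8}:  v_{6} + v_{8} = v_{4} + 2·v_{5} — sig = (2; 1,2)
  P={1,3}:  v_{1} + v_{3} = 2·v_{7} — sig = (2; 2)
  P={2,8}:  v_{2} + v_{8} = 2·v_{4} + 2·v_{5} — sig = (2; 2,2)
  P={2,3,5}:  v_{2} + v_{3} + v_{5} = 0 — sig = (3; —)
  P={3,4,5}:  v_{3} + v_{4} + v_{5} = v_{7} — sig = (3; 1)
  P={4,5,7}:  v_{4} + v_{5} + v_{7} = v_{1} — sig = (3; 1)
  P={4,7,8}:  v_{4} + v_{7} + v_{8} = 2·v_{1} — sig = (3; 2)

Hence PRS(X_Σ) =
{ (2; —),  (2; 1) ×3,  (2; 1,1),  (2; 1,2) ×3,  (2; 2),  (2; 2,2),  (3; —),  (3; 1) ×2,  (3; 2) }


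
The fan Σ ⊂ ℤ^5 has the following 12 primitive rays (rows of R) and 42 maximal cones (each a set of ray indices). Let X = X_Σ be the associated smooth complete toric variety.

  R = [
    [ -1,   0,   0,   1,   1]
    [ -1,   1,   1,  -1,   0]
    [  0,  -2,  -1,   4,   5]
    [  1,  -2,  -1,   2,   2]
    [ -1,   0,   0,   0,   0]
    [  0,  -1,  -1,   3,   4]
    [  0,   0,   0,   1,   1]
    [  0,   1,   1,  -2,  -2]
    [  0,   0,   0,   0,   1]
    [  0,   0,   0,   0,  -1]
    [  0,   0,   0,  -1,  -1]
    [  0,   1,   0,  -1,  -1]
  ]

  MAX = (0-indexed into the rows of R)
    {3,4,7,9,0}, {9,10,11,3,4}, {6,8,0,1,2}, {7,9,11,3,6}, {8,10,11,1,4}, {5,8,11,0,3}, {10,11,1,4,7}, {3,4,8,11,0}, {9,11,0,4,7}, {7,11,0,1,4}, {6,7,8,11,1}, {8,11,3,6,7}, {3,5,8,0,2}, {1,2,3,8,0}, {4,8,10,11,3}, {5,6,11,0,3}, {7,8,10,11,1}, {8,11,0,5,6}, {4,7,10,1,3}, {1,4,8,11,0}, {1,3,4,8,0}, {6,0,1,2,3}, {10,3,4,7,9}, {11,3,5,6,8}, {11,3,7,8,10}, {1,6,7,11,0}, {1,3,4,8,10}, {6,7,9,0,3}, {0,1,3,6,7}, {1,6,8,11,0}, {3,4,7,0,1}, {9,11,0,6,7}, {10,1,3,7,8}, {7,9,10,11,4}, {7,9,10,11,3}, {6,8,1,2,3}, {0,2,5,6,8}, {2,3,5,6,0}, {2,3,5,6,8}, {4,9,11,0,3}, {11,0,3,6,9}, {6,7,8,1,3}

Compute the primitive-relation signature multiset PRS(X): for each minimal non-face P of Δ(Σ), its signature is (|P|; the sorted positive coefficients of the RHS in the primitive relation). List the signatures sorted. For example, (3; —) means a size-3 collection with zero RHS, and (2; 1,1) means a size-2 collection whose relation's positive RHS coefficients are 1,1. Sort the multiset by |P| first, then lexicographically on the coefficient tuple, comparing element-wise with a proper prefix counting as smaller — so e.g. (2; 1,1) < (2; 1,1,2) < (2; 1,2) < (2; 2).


21 collections generate NE(X_Σ); each relation:

  P = {6,10}:  v_{6} + v_{10} = 0  so sig = (2; —)
  P = {8,9}:  v_{8} + v_{9} = 0  so sig = (2; —)
  P = {0,10}:  v_{0} + v_{10} = v_{4}  so sig = (2; 1)
  P = {2,11}:  v_{2} + v_{11} = v_{5}  so sig = (2; 1)
  P = {4,6}:  v_{4} + v_{6} = v_{0}  so sig = (2; 1)
  P = {1,9}:  v_{1} + v_{9} = v_{0} + v_{7}  so sig = (2; 1,1)
  P = {5,7}:  v_{5} + v_{7} = v_{6} + v_{8}  so sig = (2; 1,1)
  P = {2,7}:  v_{2} + v_{7} = v_{1} + v_{3} + v_{6}  so sig = (2; 1,1,1)
  P = {2,9}:  v_{2} + v_{9} = v_{0} + v_{3} + v_{6}  so sig = (2; 1,1,1)
  P = {2,10}:  v_{2} + v_{10} = v_{0} + v_{3} + v_{8}  so sig = (2; 1,1,1)
  P = {5,9}:  v_{5} + v_{9} = v_{0} + v_{3} + v_{6} + v_{11}  so sig = (2; 1,1,1,1)
  P = {5,10}:  v_{5} + v_{10} = v_{0} + v_{3} + v_{8} + v_{11}  so sig = (2; 1,1,1,1)
  P = {4,5}:  v_{4} + v_{5} = 2·v_{0} + v_{3} + v_{8} + v_{11}  so sig = (2; 1,1,1,2)
  P = {1,5}:  v_{1} + v_{5} = v_{0} + v_{6} + 2·v_{8}  so sig = (2; 1,1,2)
  P = {2,4}:  v_{2} + v_{4} = 2·v_{0} + v_{3} + v_{8}  so sig = (2; 1,1,2)
  P = {0,7,8}:  v_{0} + v_{7} + v_{8} = v_{1}  so sig = (3; 1)
  P = {1,3,11}:  v_{1} + v_{3} + v_{11} = v_{8}  so sig = (3; 1)
  P = {4,7,8}:  v_{4} + v_{7} + v_{8} = v_{1} + v_{10}  so sig = (3; 1,1)
  P = {0,3,7,11}:  v_{0} + v_{3} + v_{7} + v_{11} = 0  so sig = (4; —)
  P = {0,3,6,8}:  v_{0} + v_{3} + v_{6} + v_{8} = v_{2}  so sig = (4; 1)
  P = {3,4,7,11}:  v_{3} + v_{4} + v_{7} + v_{11} = v_{10}  so sig = (4; 1)

Hence PRS(X_Σ) =
    (2; —)
    (2; —)
    (2; 1)
    (2; 1)
    (2; 1)
    (2; 1,1)
    (2; 1,1)
    (2; 1,1,1)
    (2; 1,1,1)
    (2; 1,1,1)
    (2; 1,1,1,1)
    (2; 1,1,1,1)
    (2; 1,1,1,2)
    (2; 1,1,2)
    (2; 1,1,2)
    (3; 1)
    (3; 1)
    (3; 1,1)
    (4; —)
    (4; 1)
    (4; 1)


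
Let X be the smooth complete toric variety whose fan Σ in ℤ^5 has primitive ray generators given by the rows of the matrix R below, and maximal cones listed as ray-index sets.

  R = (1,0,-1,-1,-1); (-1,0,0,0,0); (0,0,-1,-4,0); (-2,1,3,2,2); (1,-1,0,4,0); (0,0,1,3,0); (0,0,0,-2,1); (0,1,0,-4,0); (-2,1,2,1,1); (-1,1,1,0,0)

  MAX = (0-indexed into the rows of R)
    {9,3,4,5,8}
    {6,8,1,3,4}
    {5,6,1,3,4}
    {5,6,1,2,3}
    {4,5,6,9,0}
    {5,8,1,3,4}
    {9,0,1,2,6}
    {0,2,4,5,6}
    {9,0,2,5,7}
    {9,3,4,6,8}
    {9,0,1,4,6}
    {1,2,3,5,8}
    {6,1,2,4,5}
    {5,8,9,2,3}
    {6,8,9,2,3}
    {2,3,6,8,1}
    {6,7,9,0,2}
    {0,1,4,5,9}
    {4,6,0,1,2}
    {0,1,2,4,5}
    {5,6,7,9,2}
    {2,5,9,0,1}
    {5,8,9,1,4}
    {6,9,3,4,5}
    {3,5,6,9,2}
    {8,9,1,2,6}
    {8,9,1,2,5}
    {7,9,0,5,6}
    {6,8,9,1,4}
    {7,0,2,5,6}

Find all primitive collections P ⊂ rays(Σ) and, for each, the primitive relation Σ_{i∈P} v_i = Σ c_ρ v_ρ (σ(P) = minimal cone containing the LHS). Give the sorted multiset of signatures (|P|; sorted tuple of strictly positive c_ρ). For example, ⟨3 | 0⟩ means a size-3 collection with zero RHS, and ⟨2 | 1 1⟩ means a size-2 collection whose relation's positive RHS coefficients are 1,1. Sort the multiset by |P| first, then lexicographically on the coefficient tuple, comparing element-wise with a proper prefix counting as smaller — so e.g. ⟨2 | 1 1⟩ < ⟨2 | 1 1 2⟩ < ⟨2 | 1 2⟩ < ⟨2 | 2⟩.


Δ(Σ) — 10 vertices, 14 min non-faces:

  P = {0,8}:  v_{0} + v_{8} = v_{9} ; sig = ⟨2 | 1⟩
  P = {1,7}:  v_{1} + v_{7} = v_{2} + v_{9} ; sig = ⟨2 | 1 1⟩
  P = {0,3}:  v_{0} + v_{3} = v_{5} + v_{6} + v_{9} ; sig = ⟨2 | 1 1 1⟩
  P = {4,7}:  v_{4} + v_{7} = v_{0} + v_{5} + v_{6} ; sig = ⟨2 | 1 1 1⟩
  P = {7,8}:  v_{7} + v_{8} = v_{2} + v_{5} + v_{6} + 2·v_{9} ; sig = ⟨2 | 1 1 1 2⟩
  P = {3,7}:  v_{3} + v_{7} = v_{2} + 2·v_{5} + 2·v_{6} + 2·v_{9} ; sig = ⟨2 | 1 2 2 2⟩
  P = {2,4,9}:  v_{2} + v_{4} + v_{9} = 0 ; sig = ⟨3 | 0⟩
  P = {5,6,8}:  v_{5} + v_{6} + v_{8} = v_{3} ; sig = ⟨3 | 1⟩
  P = {2,4,8}:  v_{2} + v_{4} + v_{8} = v_{1} + v_{5} + v_{6} ; sig = ⟨3 | 1 1 1⟩
  P = {2,3,4}:  v_{2} + v_{3} + v_{4} = v_{1} + 2·v_{5} + 2·v_{6} ; sig = ⟨3 | 1 2 2⟩
  P = {1,3,9}:  v_{1} + v_{3} + v_{9} = 2·v_{8} ; sig = ⟨3 | 2⟩
  P = {0,1,5,6}:  v_{0} + v_{1} + v_{5} + v_{6} = 0 ; sig = ⟨4 | 0⟩
  P = {1,5,6,9}:  v_{1} + v_{5} + v_{6} + v_{9} = v_{8} ; sig = ⟨4 | 1⟩
  P = {0,2,5,6,9}:  v_{0} + v_{2} + v_{5} + v_{6} + v_{9} = v_{7} ; sig = ⟨5 | 1⟩

Signatures (|P|; sorted positive RHS coefficients), sorted:
{ ⟨2 | 1⟩,  ⟨2 | 1 1⟩,  ⟨2 | 1 1 1⟩ ×2,  ⟨2 | 1 1 1 2⟩,  ⟨2 | 1 2 2 2⟩,  ⟨3 | 0⟩,  ⟨3 | 1⟩,  ⟨3 | 1 1 1⟩,  ⟨3 | 1 2 2⟩,  ⟨3 | 2⟩,  ⟨4 | 0⟩,  ⟨4 | 1⟩,  ⟨5 | 1⟩ }


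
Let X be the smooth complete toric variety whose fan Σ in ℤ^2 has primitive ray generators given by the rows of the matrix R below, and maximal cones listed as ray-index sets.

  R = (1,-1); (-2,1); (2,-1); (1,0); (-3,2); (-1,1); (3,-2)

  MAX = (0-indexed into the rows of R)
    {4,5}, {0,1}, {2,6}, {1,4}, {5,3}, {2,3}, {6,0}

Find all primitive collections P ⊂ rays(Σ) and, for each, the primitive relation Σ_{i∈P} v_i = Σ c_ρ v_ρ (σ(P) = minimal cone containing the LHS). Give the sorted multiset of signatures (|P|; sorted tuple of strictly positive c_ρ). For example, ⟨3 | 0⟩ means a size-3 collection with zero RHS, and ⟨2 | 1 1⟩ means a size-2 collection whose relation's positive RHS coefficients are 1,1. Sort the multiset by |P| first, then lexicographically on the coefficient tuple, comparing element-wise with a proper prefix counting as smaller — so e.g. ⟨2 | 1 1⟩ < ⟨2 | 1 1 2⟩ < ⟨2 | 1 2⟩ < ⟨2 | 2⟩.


Minimal non-faces — 14 found among 7 rays, 7 max cones:

  P = {0,5}:  v_{0} + v_{5} = 0  ⇒ sig = ⟨2 | 0⟩
  P = {1,2}:  v_{1} + v_{2} = 0  ⇒ sig = ⟨2 | 0⟩
  P = {4,6}:  v_{4} + v_{6} = 0  ⇒ sig = ⟨2 | 0⟩
  P = {0,2}:  v_{0} + v_{2} = v_{6}  ⇒ sig = ⟨2 | 1⟩
  P = {0,3}:  v_{0} + v_{3} = v_{2}  ⇒ sig = ⟨2 | 1⟩
  P = {0,4}:  v_{0} + v_{4} = v_{1}  ⇒ sig = ⟨2 | 1⟩
  P = {1,3}:  v_{1} + v_{3} = v_{5}  ⇒ sig = ⟨2 | 1⟩
  P = {1,5}:  v_{1} + v_{5} = v_{4}  ⇒ sig = ⟨2 | 1⟩
  P = {1,6}:  v_{1} + v_{6} = v_{0}  ⇒ sig = ⟨2 | 1⟩
  P = {2,4}:  v_{2} + v_{4} = v_{5}  ⇒ sig = ⟨2 | 1⟩
  P = {2,5}:  v_{2} + v_{5} = v_{3}  ⇒ sig = ⟨2 | 1⟩
  P = {5,6}:  v_{5} + v_{6} = v_{2}  ⇒ sig = ⟨2 | 1⟩
  P = {3,4}:  v_{3} + v_{4} = 2·v_{5}  ⇒ sig = ⟨2 | 2⟩
  P = {3,6}:  v_{3} + v_{6} = 2·v_{2}  ⇒ sig = ⟨2 | 2⟩

so the primitive-relation signature multiset is
[⟨2 | 0⟩, ⟨2 | 0⟩, ⟨2 | 0⟩, ⟨2 | 1⟩, ⟨2 | 1⟩, ⟨2 | 1⟩, ⟨2 | 1⟩, ⟨2 | 1⟩, ⟨2 | 1⟩, ⟨2 | 1⟩, ⟨2 | 1⟩, ⟨2 | 1⟩, ⟨2 | 2⟩, ⟨2 | 2⟩]


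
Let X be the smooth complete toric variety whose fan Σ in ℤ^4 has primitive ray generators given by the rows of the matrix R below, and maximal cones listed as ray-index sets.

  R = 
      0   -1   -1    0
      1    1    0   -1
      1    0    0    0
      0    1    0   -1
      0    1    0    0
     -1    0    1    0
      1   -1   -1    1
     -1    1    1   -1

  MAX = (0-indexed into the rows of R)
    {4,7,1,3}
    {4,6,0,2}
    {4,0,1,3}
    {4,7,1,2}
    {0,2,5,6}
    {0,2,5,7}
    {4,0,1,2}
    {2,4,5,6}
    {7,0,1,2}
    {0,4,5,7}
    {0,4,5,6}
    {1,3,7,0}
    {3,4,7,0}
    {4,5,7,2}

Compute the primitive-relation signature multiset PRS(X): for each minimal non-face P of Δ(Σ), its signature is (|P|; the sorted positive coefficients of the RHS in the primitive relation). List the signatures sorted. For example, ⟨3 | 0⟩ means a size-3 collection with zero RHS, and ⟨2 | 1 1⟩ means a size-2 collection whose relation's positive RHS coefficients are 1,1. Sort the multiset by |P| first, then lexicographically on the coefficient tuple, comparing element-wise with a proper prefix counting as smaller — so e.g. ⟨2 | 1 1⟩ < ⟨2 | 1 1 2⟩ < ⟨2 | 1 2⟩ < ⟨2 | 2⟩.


9 collections generate NE(X_Σ); each relation:

  P = {6,7}:  v_{6} + v_{7} = 0 — sig = ⟨2 | 0⟩
  P = {2,3}:  v_{2} + v_{3} = v_{1} — sig = ⟨2 | 1⟩
  P = {3,5}:  v_{3} + v_{5} = v_{7} — sig = ⟨2 | 1⟩
  P = {1,5}:  v_{1} + v_{5} = v_{2} + v_{7} — sig = ⟨2 | 1 1⟩
  P = {3,6}:  v_{3} + v_{6} = v_{0} + v_{2} + v_{4} — sig = ⟨2 | 1 1 1⟩
  P = {1,6}:  v_{1} + v_{6} = v_{0} + 2·v_{2} + v_{4} — sig = ⟨2 | 1 1 2⟩
  P = {0,2,4,5}:  v_{0} + v_{2} + v_{4} + v_{5} = 0 — sig = ⟨4 | 0⟩
  P = {0,2,4,7}:  v_{0} + v_{2} + v_{4} + v_{7} = v_{3} — sig = ⟨4 | 1⟩
  P = {0,1,4,7}:  v_{0} + v_{1} + v_{4} + v_{7} = 2·v_{3} — sig = ⟨4 | 2⟩

so the primitive-relation signature multiset is
    |P|=2: 6 collections, coeffs (), (1), (1), (1,1), (1,1,1), (1,1,2)
    |P|=4: 3 collections, coeffs (), (1), (2)


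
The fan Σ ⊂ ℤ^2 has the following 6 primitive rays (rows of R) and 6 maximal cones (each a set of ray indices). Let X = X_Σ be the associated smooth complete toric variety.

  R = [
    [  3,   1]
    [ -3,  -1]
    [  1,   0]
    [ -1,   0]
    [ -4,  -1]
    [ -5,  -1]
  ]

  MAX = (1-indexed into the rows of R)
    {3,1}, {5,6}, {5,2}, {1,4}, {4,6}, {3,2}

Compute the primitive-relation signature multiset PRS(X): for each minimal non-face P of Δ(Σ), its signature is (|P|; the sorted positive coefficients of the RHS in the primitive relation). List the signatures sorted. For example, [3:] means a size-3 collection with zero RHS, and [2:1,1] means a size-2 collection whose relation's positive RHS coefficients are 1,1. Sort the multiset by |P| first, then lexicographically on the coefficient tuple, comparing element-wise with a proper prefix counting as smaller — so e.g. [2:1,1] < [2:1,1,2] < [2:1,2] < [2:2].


9 minimal non-faces of Δ(Σ) (on 6 rays):

  • {1,2}:  v_{1} + v_{2} = 0  ⇒ sig = [2:]
  • {3,4}:  v_{3} + v_{4} = 0  ⇒ sig = [2:]
  • {1,5}:  v_{1} + v_{5} = v_{4}  ⇒ sig = [2:1]
  • {2,4}:  v_{2} + v_{4} = v_{5}  ⇒ sig = [2:1]
  • {3,5}:  v_{3} + v_{5} = v_{2}  ⇒ sig = [2:1]
  • {3,6}:  v_{3} + v_{6} = v_{5}  ⇒ sig = [2:1]
  • {4,5}:  v_{4} + v_{5} = v_{6}  ⇒ sig = [2:1]
  • {1,6}:  v_{1} + v_{6} = 2·v_{4}  ⇒ sig = [2:2]
  • {2,6}:  v_{2} + v_{6} = 2·v_{5}  ⇒ sig = [2:2]

so the primitive-relation signature multiset is
{ [2:] ×2,  [2:1] ×5,  [2:2] ×2 }


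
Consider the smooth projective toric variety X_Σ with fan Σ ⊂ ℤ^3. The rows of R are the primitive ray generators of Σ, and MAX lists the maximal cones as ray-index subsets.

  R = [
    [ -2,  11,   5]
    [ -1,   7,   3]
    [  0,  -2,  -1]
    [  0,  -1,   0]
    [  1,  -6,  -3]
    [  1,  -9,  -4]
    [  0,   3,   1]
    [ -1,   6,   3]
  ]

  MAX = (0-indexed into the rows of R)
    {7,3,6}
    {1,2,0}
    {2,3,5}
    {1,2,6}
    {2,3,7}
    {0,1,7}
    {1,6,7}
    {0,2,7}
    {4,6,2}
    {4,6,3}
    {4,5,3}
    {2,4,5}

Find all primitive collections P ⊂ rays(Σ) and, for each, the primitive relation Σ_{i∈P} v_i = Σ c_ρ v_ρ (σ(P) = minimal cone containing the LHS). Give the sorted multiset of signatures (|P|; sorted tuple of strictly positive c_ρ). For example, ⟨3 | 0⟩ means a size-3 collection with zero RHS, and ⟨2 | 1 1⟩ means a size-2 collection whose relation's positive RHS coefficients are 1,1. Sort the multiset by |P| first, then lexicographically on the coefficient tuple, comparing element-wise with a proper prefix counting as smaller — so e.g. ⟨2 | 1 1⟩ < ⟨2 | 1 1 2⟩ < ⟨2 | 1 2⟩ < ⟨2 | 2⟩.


Minimal non-faces — 14 found among 8 rays, 12 max cones:

  P={4,7}:  v_{4} + v_{7} = 0  so sig = ⟨2 | 0⟩
  P={1,3}:  v_{1} + v_{3} = v_{7}  so sig = ⟨2 | 1⟩
  P={1,5}:  v_{1} + v_{5} = v_{2}  so sig = ⟨2 | 1⟩
  P={5,6}:  v_{5} + v_{6} = v_{4}  so sig = ⟨2 | 1⟩
  P={0,4}:  v_{0} + v_{4} = v_{1} + v_{2}  so sig = ⟨2 | 1 1⟩
  P={1,4}:  v_{1} + v_{4} = v_{2} + v_{6}  so sig = ⟨2 | 1 1⟩
  P={5,7}:  v_{5} + v_{7} = v_{2} + v_{3}  so sig = ⟨2 | 1 1⟩
  P={0,3}:  v_{0} + v_{3} = v_{2} + 2·v_{7}  so sig = ⟨2 | 1 2⟩
  P={0,5}:  v_{0} + v_{5} = 2·v_{2} + v_{7}  so sig = ⟨2 | 1 2⟩
  P={0,6}:  v_{0} + v_{6} = 2·v_{1}  so sig = ⟨2 | 2⟩
  P={2,3,6}:  v_{2} + v_{3} + v_{6} = 0  so sig = ⟨3 | 0⟩
  P={1,2,7}:  v_{1} + v_{2} + v_{7} = v_{0}  so sig = ⟨3 | 1⟩
  P={2,3,4}:  v_{2} + v_{3} + v_{4} = v_{5}  so sig = ⟨3 | 1⟩
  P={2,6,7}:  v_{2} + v_{6} + v_{7} = v_{1}  so sig = ⟨3 | 1⟩

Hence PRS(X_Σ) =
    |P|=2: 10 collections, coeffs (), (1), (1), (1), (1,1), (1,1), (1,1), (1,2), (1,2), (2)
    |P|=3: 4 collections, coeffs (), (1), (1), (1)


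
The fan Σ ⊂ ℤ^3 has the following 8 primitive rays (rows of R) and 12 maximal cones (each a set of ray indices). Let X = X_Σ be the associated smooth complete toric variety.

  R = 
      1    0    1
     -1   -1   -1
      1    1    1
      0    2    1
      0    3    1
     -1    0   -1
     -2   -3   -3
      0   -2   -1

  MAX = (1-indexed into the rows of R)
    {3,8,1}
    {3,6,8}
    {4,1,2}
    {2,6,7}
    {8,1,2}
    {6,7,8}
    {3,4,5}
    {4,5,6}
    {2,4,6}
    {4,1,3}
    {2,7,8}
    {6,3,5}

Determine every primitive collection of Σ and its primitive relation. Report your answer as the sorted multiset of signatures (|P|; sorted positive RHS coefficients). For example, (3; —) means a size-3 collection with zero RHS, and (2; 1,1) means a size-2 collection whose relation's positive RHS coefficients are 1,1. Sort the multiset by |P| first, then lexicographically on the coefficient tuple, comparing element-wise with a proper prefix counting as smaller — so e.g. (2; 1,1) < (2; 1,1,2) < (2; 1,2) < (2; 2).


12 collections generate NE(X_Σ); each relation:

  {1,6}:  v_{1} + v_{6} = 0  ⟹  sig = (2; —)
  {2,3}:  v_{2} + v_{3} = 0  ⟹  sig = (2; —)
  {4,8}:  v_{4} + v_{8} = 0  ⟹  sig = (2; —)
  {1,5}:  v_{1} + v_{5} = v_{3} + v_{4}  ⟹  sig = (2; 1,1)
  {1,7}:  v_{1} + v_{7} = v_{2} + v_{8}  ⟹  sig = (2; 1,1)
  {2,5}:  v_{2} + v_{5} = v_{4} + v_{6}  ⟹  sig = (2; 1,1)
  {3,7}:  v_{3} + v_{7} = v_{6} + v_{8}  ⟹  sig = (2; 1,1)
  {4,7}:  v_{4} + v_{7} = v_{2} + v_{6}  ⟹  sig = (2; 1,1)
  {5,8}:  v_{5} + v_{8} = v_{3} + v_{6}  ⟹  sig = (2; 1,1)
  {5,7}:  v_{5} + v_{7} = 2·v_{6}  ⟹  sig = (2; 2)
  {2,6,8}:  v_{2} + v_{6} + v_{8} = v_{7}  ⟹  sig = (3; 1)
  {3,4,6}:  v_{3} + v_{4} + v_{6} = v_{5}  ⟹  sig = (3; 1)

Hence PRS(X_Σ) =
{ (2; —) ×3,  (2; 1,1) ×6,  (2; 2),  (3; 1) ×2 }


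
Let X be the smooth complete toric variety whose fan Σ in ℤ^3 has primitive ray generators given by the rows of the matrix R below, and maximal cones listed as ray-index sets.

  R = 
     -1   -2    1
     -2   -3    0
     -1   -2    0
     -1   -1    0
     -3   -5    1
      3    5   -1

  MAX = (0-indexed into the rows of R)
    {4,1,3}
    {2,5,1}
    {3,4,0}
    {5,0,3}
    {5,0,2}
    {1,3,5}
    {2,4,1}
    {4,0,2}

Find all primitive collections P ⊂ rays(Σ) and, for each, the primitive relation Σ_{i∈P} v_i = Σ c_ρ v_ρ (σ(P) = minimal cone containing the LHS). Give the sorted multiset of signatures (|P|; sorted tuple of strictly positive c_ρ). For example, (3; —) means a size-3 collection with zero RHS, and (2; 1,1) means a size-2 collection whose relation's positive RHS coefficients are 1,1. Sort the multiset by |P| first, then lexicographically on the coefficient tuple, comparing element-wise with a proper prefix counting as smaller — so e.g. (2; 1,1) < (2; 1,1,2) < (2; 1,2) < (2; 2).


Minimal non-faces — 3 found among 6 rays, 8 max cones:

  P={4,5}:  v_{4} + v_{5} = 0  ⟹  sig = (2; —)
  P={0,1}:  v_{0} + v_{1} = v_{4}  ⟹  sig = (2; 1)
  P={2,3}:  v_{2} + v_{3} = v_{1}  ⟹  sig = (2; 1)

Signatures (|P|; sorted positive RHS coefficients), sorted:
    (2; —)
    (2; 1)
    (2; 1)


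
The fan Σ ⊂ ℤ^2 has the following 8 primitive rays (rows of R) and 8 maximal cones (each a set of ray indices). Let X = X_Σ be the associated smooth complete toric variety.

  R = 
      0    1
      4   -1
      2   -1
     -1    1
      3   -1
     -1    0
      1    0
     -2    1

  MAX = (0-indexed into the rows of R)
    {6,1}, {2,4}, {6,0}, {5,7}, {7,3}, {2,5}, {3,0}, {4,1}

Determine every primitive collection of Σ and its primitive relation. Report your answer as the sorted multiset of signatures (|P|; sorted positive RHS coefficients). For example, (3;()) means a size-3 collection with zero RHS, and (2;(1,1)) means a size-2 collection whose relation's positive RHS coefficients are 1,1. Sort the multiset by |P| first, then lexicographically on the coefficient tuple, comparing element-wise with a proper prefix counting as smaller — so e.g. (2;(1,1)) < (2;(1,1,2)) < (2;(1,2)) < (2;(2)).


Primitive collections (20):

  P = {2,7}:  v_{2} + v_{7} = 0  ⟹  sig = (2;())
  P = {5,6}:  v_{5} + v_{6} = 0  ⟹  sig = (2;())
  P = {0,5}:  v_{0} + v_{5} = v_{3}  ⟹  sig = (2;(1))
  P = {1,5}:  v_{1} + v_{5} = v_{4}  ⟹  sig = (2;(1))
  P = {2,3}:  v_{2} + v_{3} = v_{6}  ⟹  sig = (2;(1))
  P = {2,6}:  v_{2} + v_{6} = v_{4}  ⟹  sig = (2;(1))
  P = {3,5}:  v_{3} + v_{5} = v_{7}  ⟹  sig = (2;(1))
  P = {3,6}:  v_{3} + v_{6} = v_{0}  ⟹  sig = (2;(1))
  P = {4,5}:  v_{4} + v_{5} = v_{2}  ⟹  sig = (2;(1))
  P = {4,6}:  v_{4} + v_{6} = v_{1}  ⟹  sig = (2;(1))
  P = {4,7}:  v_{4} + v_{7} = v_{6}  ⟹  sig = (2;(1))
  P = {6,7}:  v_{6} + v_{7} = v_{3}  ⟹  sig = (2;(1))
  P = {0,2}:  v_{0} + v_{2} = 2·v_{6}  ⟹  sig = (2;(2))
  P = {0,7}:  v_{0} + v_{7} = 2·v_{3}  ⟹  sig = (2;(2))
  P = {1,2}:  v_{1} + v_{2} = 2·v_{4}  ⟹  sig = (2;(2))
  P = {1,7}:  v_{1} + v_{7} = 2·v_{6}  ⟹  sig = (2;(2))
  P = {3,4}:  v_{3} + v_{4} = 2·v_{6}  ⟹  sig = (2;(2))
  P = {0,4}:  v_{0} + v_{4} = 3·v_{6}  ⟹  sig = (2;(3))
  P = {1,3}:  v_{1} + v_{3} = 3·v_{6}  ⟹  sig = (2;(3))
  P = {0,1}:  v_{0} + v_{1} = 4·v_{6}  ⟹  sig = (2;(4))

Sorted signature multiset PRS(X):
    (2;())
    (2;())
    (2;(1))
    (2;(1))
    (2;(1))
    (2;(1))
    (2;(1))
    (2;(1))
    (2;(1))
    (2;(1))
    (2;(1))
    (2;(1))
    (2;(2))
    (2;(2))
    (2;(2))
    (2;(2))
    (2;(2))
    (2;(3))
    (2;(3))
    (2;(4))


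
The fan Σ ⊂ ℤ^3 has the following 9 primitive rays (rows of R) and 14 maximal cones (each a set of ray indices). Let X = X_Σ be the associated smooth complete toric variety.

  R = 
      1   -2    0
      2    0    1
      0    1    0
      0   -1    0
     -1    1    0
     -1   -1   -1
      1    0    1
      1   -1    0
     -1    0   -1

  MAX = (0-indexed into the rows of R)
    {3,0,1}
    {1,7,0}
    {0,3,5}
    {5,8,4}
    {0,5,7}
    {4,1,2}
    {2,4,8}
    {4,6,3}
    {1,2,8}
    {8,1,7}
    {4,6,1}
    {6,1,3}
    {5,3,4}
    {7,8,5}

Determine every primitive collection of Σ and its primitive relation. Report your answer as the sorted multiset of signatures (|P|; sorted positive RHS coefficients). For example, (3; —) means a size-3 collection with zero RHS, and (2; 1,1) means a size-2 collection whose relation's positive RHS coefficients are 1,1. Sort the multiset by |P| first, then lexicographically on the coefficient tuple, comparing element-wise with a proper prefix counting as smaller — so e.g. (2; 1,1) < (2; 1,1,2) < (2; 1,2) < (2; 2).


Minimal non-faces — 17 found among 9 rays, 14 max cones:

  P = {2,3}:  v_{2} + v_{3} = 0 ; sig = (2; —)
  P = {4,7}:  v_{4} + v_{7} = 0 ; sig = (2; —)
  P = {6,8}:  v_{6} + v_{8} = 0 ; sig = (2; —)
  P = {0,2}:  v_{0} + v_{2} = v_{7} ; sig = (2; 1)
  P = {0,4}:  v_{0} + v_{4} = v_{3} ; sig = (2; 1)
  P = {1,5}:  v_{1} + v_{5} = v_{7} ; sig = (2; 1)
  P = {2,5}:  v_{2} + v_{5} = v_{8} ; sig = (2; 1)
  P = {3,7}:  v_{3} + v_{7} = v_{0} ; sig = (2; 1)
  P = {3,8}:  v_{3} + v_{8} = v_{5} ; sig = (2; 1)
  P = {5,6}:  v_{5} + v_{6} = v_{3} ; sig = (2; 1)
  P = {0,8}:  v_{0} + v_{8} = v_{5} + v_{7} ; sig = (2; 1,1)
  P = {2,6}:  v_{2} + v_{6} = v_{1} + v_{4} ; sig = (2; 1,1)
  P = {2,7}:  v_{2} + v_{7} = v_{1} + v_{8} ; sig = (2; 1,1)
  P = {6,7}:  v_{6} + v_{7} = v_{1} + v_{3} ; sig = (2; 1,1)
  P = {0,6}:  v_{0} + v_{6} = v_{1} + 2·v_{3} ; sig = (2; 1,2)
  P = {1,3,4}:  v_{1} + v_{3} + v_{4} = v_{6} ; sig = (3; 1)
  P = {1,4,8}:  v_{1} + v_{4} + v_{8} = v_{2} ; sig = (3; 1)

Signatures (|P|; sorted positive RHS coefficients), sorted:
{ (2; —) ×3,  (2; 1) ×7,  (2; 1,1) ×4,  (2; 1,2),  (3; 1) ×2 }


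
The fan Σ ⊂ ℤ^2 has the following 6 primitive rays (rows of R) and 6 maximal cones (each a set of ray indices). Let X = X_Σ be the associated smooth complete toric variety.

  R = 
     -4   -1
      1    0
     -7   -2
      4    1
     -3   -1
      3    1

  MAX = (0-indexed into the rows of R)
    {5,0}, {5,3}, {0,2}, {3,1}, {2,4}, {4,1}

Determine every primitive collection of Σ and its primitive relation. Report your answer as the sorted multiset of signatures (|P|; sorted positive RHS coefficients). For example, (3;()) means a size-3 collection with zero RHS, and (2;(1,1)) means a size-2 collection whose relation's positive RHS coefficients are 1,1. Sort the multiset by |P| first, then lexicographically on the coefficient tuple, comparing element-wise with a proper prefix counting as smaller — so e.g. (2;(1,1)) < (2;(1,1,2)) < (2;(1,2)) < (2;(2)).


9 collections generate NE(X_Σ); each relation:

  • {0,3}:  v_{0} + v_{3} = 0 — sig = (2;())
  • {4,5}:  v_{4} + v_{5} = 0 — sig = (2;())
  • {0,1}:  v_{0} + v_{1} = v_{4} — sig = (2;(1))
  • {0,4}:  v_{0} + v_{4} = v_{2} — sig = (2;(1))
  • {1,5}:  v_{1} + v_{5} = v_{3} — sig = (2;(1))
  • {2,3}:  v_{2} + v_{3} = v_{4} — sig = (2;(1))
  • {2,5}:  v_{2} + v_{5} = v_{0} — sig = (2;(1))
  • {3,4}:  v_{3} + v_{4} = v_{1} — sig = (2;(1))
  • {1,2}:  v_{1} + v_{2} = 2·v_{4} — sig = (2;(2))

so the primitive-relation signature multiset is
[(2;()), (2;()), (2;(1)), (2;(1)), (2;(1)), (2;(1)), (2;(1)), (2;(1)), (2;(2))]


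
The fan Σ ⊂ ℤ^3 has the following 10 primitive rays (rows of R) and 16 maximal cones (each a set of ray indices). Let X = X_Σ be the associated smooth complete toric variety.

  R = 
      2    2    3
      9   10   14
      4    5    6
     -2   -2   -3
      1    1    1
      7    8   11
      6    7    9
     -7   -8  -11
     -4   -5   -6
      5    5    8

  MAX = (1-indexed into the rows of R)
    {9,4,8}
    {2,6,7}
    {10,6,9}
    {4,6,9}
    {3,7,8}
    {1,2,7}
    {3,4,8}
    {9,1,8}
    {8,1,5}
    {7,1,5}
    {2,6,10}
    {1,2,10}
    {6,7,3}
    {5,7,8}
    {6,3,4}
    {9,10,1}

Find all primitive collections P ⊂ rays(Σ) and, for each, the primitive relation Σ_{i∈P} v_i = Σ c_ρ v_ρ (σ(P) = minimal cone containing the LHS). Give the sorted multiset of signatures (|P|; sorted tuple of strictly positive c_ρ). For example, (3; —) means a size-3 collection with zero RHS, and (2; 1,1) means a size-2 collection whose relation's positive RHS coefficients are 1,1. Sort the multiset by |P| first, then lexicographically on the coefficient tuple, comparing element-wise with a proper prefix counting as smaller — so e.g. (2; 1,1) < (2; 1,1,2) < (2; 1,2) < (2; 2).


|primitive collections| = 22. Relations:

  • {1,4}:  v_{1} + v_{4} = 0  so sig = (2; —)
  • {3,9}:  v_{3} + v_{9} = 0  so sig = (2; —)
  • {6,8}:  v_{6} + v_{8} = 0  so sig = (2; —)
  • {1,3}:  v_{1} + v_{3} = v_{7}  so sig = (2; 1)
  • {1,6}:  v_{1} + v_{6} = v_{2}  so sig = (2; 1)
  • {2,4}:  v_{2} + v_{4} = v_{6}  so sig = (2; 1)
  • {2,8}:  v_{2} + v_{8} = v_{1}  so sig = (2; 1)
  • {2,9}:  v_{2} + v_{9} = v_{10}  so sig = (2; 1)
  • {3,10}:  v_{3} + v_{10} = v_{2}  so sig = (2; 1)
  • {4,7}:  v_{4} + v_{7} = v_{3}  so sig = (2; 1)
  • {7,9}:  v_{7} + v_{9} = v_{1}  so sig = (2; 1)
  • {2,3}:  v_{2} + v_{3} = v_{6} + v_{7}  so sig = (2; 1,1)
  • {4,5}:  v_{4} + v_{5} = v_{7} + v_{8}  so sig = (2; 1,1)
  • {4,10}:  v_{4} + v_{10} = v_{6} + v_{9}  so sig = (2; 1,1)
  • {5,6}:  v_{5} + v_{6} = v_{1} + v_{7}  so sig = (2; 1,1)
  • {7,10}:  v_{7} + v_{10} = v_{1} + v_{2}  so sig = (2; 1,1)
  • {8,10}:  v_{8} + v_{10} = v_{1} + v_{9}  so sig = (2; 1,1)
  • {2,5}:  v_{2} + v_{5} = 2·v_{1} + v_{7}  so sig = (2; 1,2)
  • {3,5}:  v_{3} + v_{5} = 2·v_{7} + v_{8}  so sig = (2; 1,2)
  • {5,9}:  v_{5} + v_{9} = 2·v_{1} + v_{8}  so sig = (2; 1,2)
  • {5,10}:  v_{5} + v_{10} = 3·v_{1}  so sig = (2; 3)
  • {1,7,8}:  v_{1} + v_{7} + v_{8} = v_{5}  so sig = (3; 1)

Hence PRS(X_Σ) =
[(2; —), (2; —), (2; —), (2; 1), (2; 1), (2; 1), (2; 1), (2; 1), (2; 1), (2; 1), (2; 1), (2; 1,1), (2; 1,1), (2; 1,1), (2; 1,1), (2; 1,1), (2; 1,1), (2; 1,2), (2; 1,2), (2; 1,2), (2; 3), (3; 1)]


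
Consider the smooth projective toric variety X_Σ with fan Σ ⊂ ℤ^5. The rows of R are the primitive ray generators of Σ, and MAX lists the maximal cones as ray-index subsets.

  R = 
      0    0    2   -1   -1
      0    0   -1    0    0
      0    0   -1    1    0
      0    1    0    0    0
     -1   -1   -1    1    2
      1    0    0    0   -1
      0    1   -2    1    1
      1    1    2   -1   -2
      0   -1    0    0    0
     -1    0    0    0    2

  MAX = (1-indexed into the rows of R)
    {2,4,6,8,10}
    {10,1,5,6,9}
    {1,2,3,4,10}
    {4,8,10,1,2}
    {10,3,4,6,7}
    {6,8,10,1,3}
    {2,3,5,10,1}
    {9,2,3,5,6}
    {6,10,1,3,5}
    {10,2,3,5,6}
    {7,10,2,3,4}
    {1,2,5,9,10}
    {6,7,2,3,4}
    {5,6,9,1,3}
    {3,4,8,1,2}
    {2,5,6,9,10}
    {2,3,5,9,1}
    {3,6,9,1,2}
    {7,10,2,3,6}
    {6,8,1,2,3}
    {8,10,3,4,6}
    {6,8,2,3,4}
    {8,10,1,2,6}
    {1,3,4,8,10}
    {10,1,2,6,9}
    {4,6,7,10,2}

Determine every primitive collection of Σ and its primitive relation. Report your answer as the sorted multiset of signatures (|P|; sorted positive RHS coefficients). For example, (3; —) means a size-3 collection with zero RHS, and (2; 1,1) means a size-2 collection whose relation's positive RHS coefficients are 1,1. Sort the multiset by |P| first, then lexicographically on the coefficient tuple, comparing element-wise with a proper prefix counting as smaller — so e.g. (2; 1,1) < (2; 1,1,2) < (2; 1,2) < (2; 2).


Σ has 14 primitive collections:

  P = {4,9}:  v_{4} + v_{9} = 0 — sig = (2; —)
  P = {1,7}:  v_{1} + v_{7} = v_{4} — sig = (2; 1)
  P = {4,5}:  v_{4} + v_{5} = v_{3} + v_{10} — sig = (2; 1,1)
  P = {8,9}:  v_{8} + v_{9} = v_{1} + v_{6} — sig = (2; 1,1)
  P = {5,8}:  v_{5} + v_{8} = v_{1} + v_{3} + v_{6} + v_{10} — sig = (2; 1,1,1,1)
  P = {7,9}:  v_{7} + v_{9} = v_{2} + v_{3} + v_{6} + v_{10} — sig = (2; 1,1,1,1)
  P = {5,7}:  v_{5} + v_{7} = v_{2} + 2·v_{3} + v_{6} + 2·v_{10} — sig = (2; 1,1,2,2)
  P = {7,8}:  v_{7} + v_{8} = 2·v_{4} + v_{6} — sig = (2; 1,2)
  P = {1,4,6}:  v_{1} + v_{4} + v_{6} = v_{8} — sig = (3; 1)
  P = {3,9,10}:  v_{3} + v_{9} + v_{10} = v_{5} — sig = (3; 1)
  P = {1,2,5,6}:  v_{1} + v_{2} + v_{5} + v_{6} = v_{9} — sig = (4; 1)
  P = {2,3,8,10}:  v_{2} + v_{3} + v_{8} + v_{10} = v_{4} — sig = (4; 1)
  P = {1,2,3,6,10}:  v_{1} + v_{2} + v_{3} + v_{6} + v_{10} = 0 — sig = (5; —)
  P = {2,3,4,6,10}:  v_{2} + v_{3} + v_{4} + v_{6} + v_{10} = v_{7} — sig = (5; 1)

so the primitive-relation signature multiset is
    |P|=2: 8 collections, coeffs (), (1), (1,1), (1,1), (1,1,1,1), (1,1,1,1), (1,1,2,2), (1,2)
    |P|=3: 2 collections, coeffs (1), (1)
    |P|=4: 2 collections, coeffs (1), (1)
    |P|=5: 2 collections, coeffs (), (1)
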